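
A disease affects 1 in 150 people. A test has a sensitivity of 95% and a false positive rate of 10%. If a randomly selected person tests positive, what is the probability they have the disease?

Let D = the rare event, + = positive/flagged.
P(D) = 1/150
P(+|D) = 95/100 = 19/20
P(+|D') = 10/100 = 1/10
P(+) = P(+|D)P(D) + P(+|D')P(D')
     = \frac{19}{20} × \frac{1}{150} + \frac{1}{10} × \frac{149}{150}
     = \frac{317}{3000}
P(D|+) = P(+|D)P(D)/P(+) = \frac{19}{317}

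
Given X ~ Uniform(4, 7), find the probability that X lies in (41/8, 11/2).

P(41/8 < X < 11/2) = ∫_{41/8}^{11/2} f(x) dx
where f(x) = \frac{1}{3}
= \frac{1}{8}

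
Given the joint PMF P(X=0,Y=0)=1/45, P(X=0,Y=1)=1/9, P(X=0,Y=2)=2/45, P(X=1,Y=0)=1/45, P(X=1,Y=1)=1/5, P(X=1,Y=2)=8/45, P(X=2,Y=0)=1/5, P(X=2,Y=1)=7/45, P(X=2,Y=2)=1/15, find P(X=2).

P(X=2) = P(X=2,Y=0) + P(X=2,Y=1) + P(X=2,Y=2)
= 1/5 + 7/45 + 1/15
= 19/45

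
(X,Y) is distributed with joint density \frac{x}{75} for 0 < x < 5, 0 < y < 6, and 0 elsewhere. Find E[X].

f_X(x) = ∫_0^6 \frac{x}{75} dy = \frac{2 x}{25}
E[X] = ∫_0^5 x × (\frac{2 x}{25}) dx = \frac{10}{3}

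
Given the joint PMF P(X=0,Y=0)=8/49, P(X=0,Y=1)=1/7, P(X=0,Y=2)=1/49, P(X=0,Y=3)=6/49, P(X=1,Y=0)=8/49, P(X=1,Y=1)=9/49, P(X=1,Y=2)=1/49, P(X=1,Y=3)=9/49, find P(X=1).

P(X=1) = P(X=1,Y=0) + P(X=1,Y=1) + P(X=1,Y=2) + P(X=1,Y=3)
= 8/49 + 9/49 + 1/49 + 9/49
= 27/49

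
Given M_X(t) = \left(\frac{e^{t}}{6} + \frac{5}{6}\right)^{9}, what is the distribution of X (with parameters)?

The MGF M(t) = \left(\frac{e^{t}}{6} + \frac{5}{6}\right)^{9} is the standard form for the Binomial distribution.
Comparing with the known MGF formula identifies: Binomial(n=9, p=1/6)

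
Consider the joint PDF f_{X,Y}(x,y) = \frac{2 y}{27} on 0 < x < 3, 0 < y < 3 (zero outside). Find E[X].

f_X(x) = ∫_0^3 \frac{2 y}{27} dy = \frac{1}{3}
E[X] = ∫_0^3 x × (\frac{1}{3}) dx = \frac{3}{2}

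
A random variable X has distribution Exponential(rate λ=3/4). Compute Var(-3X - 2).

For X ~ Exponential(rate λ=3/4):
Var(X) = \frac{16}{9}
Var(-3X - 2) = (-3)² × Var(X) = 9 × \frac{16}{9} = 16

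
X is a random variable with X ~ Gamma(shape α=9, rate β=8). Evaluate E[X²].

Using the identity E[X²] = Var(X) + (E[X])²:
E[X] = \frac{9}{8}
Var(X) = \frac{9}{64}
E[X²] = \frac{9}{64} + (\frac{9}{8})²
= \frac{45}{32}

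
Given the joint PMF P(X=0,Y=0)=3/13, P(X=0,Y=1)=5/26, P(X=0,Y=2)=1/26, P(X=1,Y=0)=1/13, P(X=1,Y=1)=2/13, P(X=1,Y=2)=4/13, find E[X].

First find marginal of X:
P(X=0) = 6/13
P(X=1) = 7/13
E[X] = 0 × 6/13 + 1 × 7/13 = 7/13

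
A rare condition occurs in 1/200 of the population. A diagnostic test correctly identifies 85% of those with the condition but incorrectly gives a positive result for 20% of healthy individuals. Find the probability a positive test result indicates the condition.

Let D = the rare event, + = positive/flagged.
P(D) = 1/200
P(+|D) = 85/100 = 17/20
P(+|D') = 20/100 = 1/5
P(+) = P(+|D)P(D) + P(+|D')P(D')
     = \frac{17}{20} × \frac{1}{200} + \frac{1}{5} × \frac{199}{200}
     = \frac{813}{4000}
P(D|+) = P(+|D)P(D)/P(+) = \frac{17}{813}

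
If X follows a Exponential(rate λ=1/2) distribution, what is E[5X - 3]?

For X ~ Exponential(rate λ=1/2):
E[X] = 2
E[5X - 3] = 5 × E[X] - 3 = 7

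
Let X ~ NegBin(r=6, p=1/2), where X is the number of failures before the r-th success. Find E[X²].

Using the identity E[X²] = Var(X) + (E[X])²:
E[X] = 6
Var(X) = 12
E[X²] = 12 + (6)²
= 48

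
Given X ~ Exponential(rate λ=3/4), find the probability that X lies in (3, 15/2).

P(3 < X < 15/2) = ∫_{3}^{15/2} f(x) dx
where f(x) = \frac{3 e^{- \frac{3 x}{4}}}{4}
= - \frac{1}{e^{\frac{45}{8}}} + e^{- \frac{9}{4}}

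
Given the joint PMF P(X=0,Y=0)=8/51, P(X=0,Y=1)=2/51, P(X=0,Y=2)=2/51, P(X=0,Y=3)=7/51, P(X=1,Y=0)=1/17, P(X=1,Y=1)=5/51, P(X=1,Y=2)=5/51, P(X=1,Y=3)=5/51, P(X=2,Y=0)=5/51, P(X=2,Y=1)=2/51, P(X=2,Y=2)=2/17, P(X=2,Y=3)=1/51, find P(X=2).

P(X=2) = P(X=2,Y=0) + P(X=2,Y=1) + P(X=2,Y=2) + P(X=2,Y=3)
= 5/51 + 2/51 + 2/17 + 1/51
= 14/51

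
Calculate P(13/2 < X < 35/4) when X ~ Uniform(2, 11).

P(13/2 < X < 35/4) = ∫_{13/2}^{35/4} f(x) dx
where f(x) = \frac{1}{9}
= \frac{1}{4}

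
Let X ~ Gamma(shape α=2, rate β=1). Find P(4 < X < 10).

P(4 < X < 10) = ∫_{4}^{10} f(x) dx
where f(x) = x e^{- x}
= \frac{-11 + 5 e^{6}}{e^{10}}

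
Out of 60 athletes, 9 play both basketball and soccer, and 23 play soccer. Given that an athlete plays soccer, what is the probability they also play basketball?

P(A ∩ B) = 9/60 = 3/20
P(B) = 23/60
P(A|B) = P(A ∩ B) / P(B) = (3/20) / (23/60) = 9/23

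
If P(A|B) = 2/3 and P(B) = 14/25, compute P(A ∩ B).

By definition, P(A|B) = P(A ∩ B) / P(B)
So P(A ∩ B) = P(A|B) × P(B)
= 2/3 × 14/25
= 28/75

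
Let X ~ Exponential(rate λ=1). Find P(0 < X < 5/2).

P(0 < X < 5/2) = ∫_{0}^{5/2} f(x) dx
where f(x) = e^{- x}
= 1 - e^{- \frac{5}{2}}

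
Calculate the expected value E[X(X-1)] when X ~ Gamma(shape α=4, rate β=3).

E[X(X-1)] = E[X² - X] = E[X²] - E[X]
E[X] = \frac{4}{3}
E[X²] = Var(X) + (E[X])² = \frac{4}{9} + (\frac{4}{3})² = \frac{20}{9}
E[X(X-1)] = \frac{20}{9} - \frac{4}{3} = \frac{8}{9}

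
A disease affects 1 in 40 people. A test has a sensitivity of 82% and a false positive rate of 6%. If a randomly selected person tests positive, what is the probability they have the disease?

Let D = the rare event, + = positive/flagged.
P(D) = 1/40
P(+|D) = 82/100 = 41/50
P(+|D') = 6/100 = 3/50
P(+) = P(+|D)P(D) + P(+|D')P(D')
     = \frac{41}{50} × \frac{1}{40} + \frac{3}{50} × \frac{39}{40}
     = \frac{79}{1000}
P(D|+) = P(+|D)P(D)/P(+) = \frac{41}{158}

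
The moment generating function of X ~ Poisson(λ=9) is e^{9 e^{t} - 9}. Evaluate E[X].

To find E[X], compute M^(1)(0):
M^(1)(t) = 9 e^{t} e^{9 e^{t} - 9}
M^(1)(0) = 9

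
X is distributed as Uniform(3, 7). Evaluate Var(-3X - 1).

For X ~ Uniform(3, 7):
Var(X) = \frac{4}{3}
Var(-3X - 1) = (-3)² × Var(X) = 9 × \frac{4}{3} = 12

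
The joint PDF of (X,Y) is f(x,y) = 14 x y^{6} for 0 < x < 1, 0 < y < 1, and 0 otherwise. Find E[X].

E[X] = ∫_0^1 ∫_0^1 x × f(x,y) dy dx
= ∫_0^1 ∫_0^1 x × (14 x y^{6}) dy dx
= \frac{2}{3}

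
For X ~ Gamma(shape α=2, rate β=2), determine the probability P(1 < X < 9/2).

P(1 < X < 9/2) = ∫_{1}^{9/2} f(x) dx
where f(x) = 4 x e^{- 2 x}
= \frac{-10 + 3 e^{7}}{e^{9}}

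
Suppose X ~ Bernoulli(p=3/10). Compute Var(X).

For X ~ Bernoulli(p=3/10):
Var(X) = \frac{21}{100}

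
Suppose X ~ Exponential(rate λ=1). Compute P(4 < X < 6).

P(4 < X < 6) = ∫_{4}^{6} f(x) dx
where f(x) = e^{- x}
= - \frac{1 - e^{2}}{e^{6}}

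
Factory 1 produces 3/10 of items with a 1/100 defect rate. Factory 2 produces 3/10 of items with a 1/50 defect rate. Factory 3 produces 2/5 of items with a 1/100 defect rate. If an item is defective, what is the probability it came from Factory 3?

Using Bayes' theorem:
P(F1) = 3/10, P(D|F1) = 1/100
P(F2) = 3/10, P(D|F2) = 1/50
P(F3) = 2/5, P(D|F3) = 1/100
P(D) = P(D|F1)P(F1) + P(D|F2)P(F2) + P(D|F3)P(F3)
     = \frac{13}{1000}
P(F3|D) = P(D|F3)P(F3) / P(D)
= \frac{4}{13}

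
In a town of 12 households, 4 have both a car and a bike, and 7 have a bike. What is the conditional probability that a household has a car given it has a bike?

P(A ∩ B) = 4/12 = 1/3
P(B) = 7/12
P(A|B) = P(A ∩ B) / P(B) = (1/3) / (7/12) = 4/7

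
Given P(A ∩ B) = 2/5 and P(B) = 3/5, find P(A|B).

P(A|B) = P(A ∩ B) / P(B)
= (2/5) / (3/5)
= 2/3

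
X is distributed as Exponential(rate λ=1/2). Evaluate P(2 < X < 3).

P(2 < X < 3) = ∫_{2}^{3} f(x) dx
where f(x) = \frac{e^{- \frac{x}{2}}}{2}
= - \frac{1}{e^{\frac{3}{2}}} + e^{-1}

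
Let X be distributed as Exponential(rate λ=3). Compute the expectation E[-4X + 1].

For X ~ Exponential(rate λ=3):
E[X] = \frac{1}{3}
E[-4X + 1] = -4 × E[X] + 1 = - \frac{1}{3}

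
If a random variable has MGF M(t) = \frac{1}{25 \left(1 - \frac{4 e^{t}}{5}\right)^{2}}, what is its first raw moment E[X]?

To find E[X], compute M^(1)(0):
M^(1)(t) = \frac{8 e^{t}}{125 \left(1 - \frac{4 e^{t}}{5}\right)^{3}}
M^(1)(0) = 8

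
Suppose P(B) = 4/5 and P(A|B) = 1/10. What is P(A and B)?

By definition, P(A|B) = P(A ∩ B) / P(B)
So P(A ∩ B) = P(A|B) × P(B)
= 1/10 × 4/5
= 2/25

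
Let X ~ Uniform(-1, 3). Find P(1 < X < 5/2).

P(1 < X < 5/2) = ∫_{1}^{5/2} f(x) dx
where f(x) = \frac{1}{4}
= \frac{3}{8}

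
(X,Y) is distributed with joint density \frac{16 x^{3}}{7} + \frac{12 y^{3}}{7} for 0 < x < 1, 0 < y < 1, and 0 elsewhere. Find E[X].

E[X] = ∫_0^1 ∫_0^1 x × f(x,y) dy dx
= ∫_0^1 ∫_0^1 x × (\frac{16 x^{3}}{7} + \frac{12 y^{3}}{7}) dy dx
= \frac{47}{70}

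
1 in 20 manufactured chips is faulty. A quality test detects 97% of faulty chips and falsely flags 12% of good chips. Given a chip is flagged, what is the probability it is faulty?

Let D = the rare event, + = positive/flagged.
P(D) = 1/20
P(+|D) = 97/100
P(+|D') = 12/100 = 3/25
P(+) = P(+|D)P(D) + P(+|D')P(D')
     = \frac{97}{100} × \frac{1}{20} + \frac{3}{25} × \frac{19}{20}
     = \frac{13}{80}
P(D|+) = P(+|D)P(D)/P(+) = \frac{97}{325}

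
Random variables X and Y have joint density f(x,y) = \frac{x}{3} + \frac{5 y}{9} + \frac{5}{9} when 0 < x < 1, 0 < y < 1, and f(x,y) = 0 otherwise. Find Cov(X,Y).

E[XY] = ∫∫ xy × f(x,y) dx dy = \frac{31}{108}
E[X] = \frac{19}{36}
E[Y] = \frac{59}{108}
Cov(X,Y) = E[XY] - E[X]E[Y] = - \frac{5}{3888}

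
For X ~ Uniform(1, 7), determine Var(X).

For X ~ Uniform(1, 7):
Var(X) = 3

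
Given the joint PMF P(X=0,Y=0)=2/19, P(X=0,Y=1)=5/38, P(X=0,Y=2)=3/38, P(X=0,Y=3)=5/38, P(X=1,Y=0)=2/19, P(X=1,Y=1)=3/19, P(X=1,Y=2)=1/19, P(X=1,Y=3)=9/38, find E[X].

First find marginal of X:
P(X=0) = 17/38
P(X=1) = 21/38
E[X] = 0 × 17/38 + 1 × 21/38 = 21/38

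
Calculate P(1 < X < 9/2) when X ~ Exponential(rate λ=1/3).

P(1 < X < 9/2) = ∫_{1}^{9/2} f(x) dx
where f(x) = \frac{e^{- \frac{x}{3}}}{3}
= - \frac{1}{e^{\frac{3}{2}}} + e^{- \frac{1}{3}}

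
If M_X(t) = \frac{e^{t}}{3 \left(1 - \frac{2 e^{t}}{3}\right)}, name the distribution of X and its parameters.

The MGF M(t) = \frac{e^{t}}{3 \left(1 - \frac{2 e^{t}}{3}\right)} is the standard form for the Geometric distribution.
Comparing with the known MGF formula identifies: Geometric(p=1/3), X = trial number of first success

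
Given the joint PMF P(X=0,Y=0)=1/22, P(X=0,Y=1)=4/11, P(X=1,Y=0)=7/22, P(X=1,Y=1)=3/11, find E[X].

First find marginal of X:
P(X=0) = 9/22
P(X=1) = 13/22
E[X] = 0 × 9/22 + 1 × 13/22 = 13/22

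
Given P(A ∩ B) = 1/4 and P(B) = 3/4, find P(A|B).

P(A|B) = P(A ∩ B) / P(B)
= (1/4) / (3/4)
= 1/3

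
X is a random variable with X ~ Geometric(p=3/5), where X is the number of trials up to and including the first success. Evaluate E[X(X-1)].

E[X(X-1)] = E[X² - X] = E[X²] - E[X]
E[X] = \frac{5}{3}
E[X²] = Var(X) + (E[X])² = \frac{10}{9} + (\frac{5}{3})² = \frac{35}{9}
E[X(X-1)] = \frac{35}{9} - \frac{5}{3} = \frac{20}{9}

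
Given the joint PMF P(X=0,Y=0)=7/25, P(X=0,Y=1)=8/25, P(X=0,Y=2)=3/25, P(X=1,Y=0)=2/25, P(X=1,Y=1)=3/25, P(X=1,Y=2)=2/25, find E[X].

First find marginal of X:
P(X=0) = 18/25
P(X=1) = 7/25
E[X] = 0 × 18/25 + 1 × 7/25 = 7/25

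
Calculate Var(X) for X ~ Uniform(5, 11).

For X ~ Uniform(5, 11):
Var(X) = 3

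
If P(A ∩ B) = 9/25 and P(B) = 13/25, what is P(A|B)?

P(A|B) = P(A ∩ B) / P(B)
= (9/25) / (13/25)
= 9/13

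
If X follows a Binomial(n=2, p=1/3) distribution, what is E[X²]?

Using the identity E[X²] = Var(X) + (E[X])²:
E[X] = \frac{2}{3}
Var(X) = \frac{4}{9}
E[X²] = \frac{4}{9} + (\frac{2}{3})²
= \frac{8}{9}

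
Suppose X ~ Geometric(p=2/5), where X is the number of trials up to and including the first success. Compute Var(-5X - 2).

For X ~ Geometric(p=2/5), where X is the number of trials up to and including the first success:
Var(X) = \frac{15}{4}
Var(-5X - 2) = (-5)² × Var(X) = 25 × \frac{15}{4} = \frac{375}{4}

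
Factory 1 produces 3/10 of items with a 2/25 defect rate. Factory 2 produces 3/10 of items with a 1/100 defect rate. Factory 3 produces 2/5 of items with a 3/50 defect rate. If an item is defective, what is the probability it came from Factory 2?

Using Bayes' theorem:
P(F1) = 3/10, P(D|F1) = 2/25
P(F2) = 3/10, P(D|F2) = 1/100
P(F3) = 2/5, P(D|F3) = 3/50
P(D) = P(D|F1)P(F1) + P(D|F2)P(F2) + P(D|F3)P(F3)
     = \frac{51}{1000}
P(F2|D) = P(D|F2)P(F2) / P(D)
= \frac{1}{17}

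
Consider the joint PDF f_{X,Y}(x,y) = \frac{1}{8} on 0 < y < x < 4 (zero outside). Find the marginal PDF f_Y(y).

f_Y(y) = ∫_y^4 \frac{1}{8} dx = \frac{1}{2} - \frac{y}{8}
for 0 < y < 4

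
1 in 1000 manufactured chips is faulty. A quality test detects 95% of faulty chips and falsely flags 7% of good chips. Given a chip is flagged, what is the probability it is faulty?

Let D = the rare event, + = positive/flagged.
P(D) = 1/1000
P(+|D) = 95/100 = 19/20
P(+|D') = 7/100
P(+) = P(+|D)P(D) + P(+|D')P(D')
     = \frac{19}{20} × \frac{1}{1000} + \frac{7}{100} × \frac{999}{1000}
     = \frac{443}{6250}
P(D|+) = P(+|D)P(D)/P(+) = \frac{95}{7088}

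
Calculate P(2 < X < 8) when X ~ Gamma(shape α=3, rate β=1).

P(2 < X < 8) = ∫_{2}^{8} f(x) dx
where f(x) = \frac{x^{2} e^{- x}}{2}
= \frac{-41 + 5 e^{6}}{e^{8}}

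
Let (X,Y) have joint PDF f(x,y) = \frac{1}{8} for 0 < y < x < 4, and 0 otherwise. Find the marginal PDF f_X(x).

f_X(x) = ∫_0^x \frac{1}{8} dy = \frac{x}{8}
for 0 < x < 4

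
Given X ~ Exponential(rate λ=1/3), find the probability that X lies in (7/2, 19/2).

P(7/2 < X < 19/2) = ∫_{7/2}^{19/2} f(x) dx
where f(x) = \frac{e^{- \frac{x}{3}}}{3}
= - \frac{1 - e^{2}}{e^{\frac{19}{6}}}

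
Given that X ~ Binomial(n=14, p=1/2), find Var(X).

For X ~ Binomial(n=14, p=1/2):
Var(X) = \frac{7}{2}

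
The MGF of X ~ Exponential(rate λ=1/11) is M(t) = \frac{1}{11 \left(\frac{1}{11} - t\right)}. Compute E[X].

To find E[X], compute M^(1)(0):
M^(1)(t) = \frac{1}{11 \left(\frac{1}{11} - t\right)^{2}}
M^(1)(0) = 11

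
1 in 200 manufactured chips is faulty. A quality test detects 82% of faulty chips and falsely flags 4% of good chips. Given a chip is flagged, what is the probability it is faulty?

Let D = the rare event, + = positive/flagged.
P(D) = 1/200
P(+|D) = 82/100 = 41/50
P(+|D') = 4/100 = 1/25
P(+) = P(+|D)P(D) + P(+|D')P(D')
     = \frac{41}{50} × \frac{1}{200} + \frac{1}{25} × \frac{199}{200}
     = \frac{439}{10000}
P(D|+) = P(+|D)P(D)/P(+) = \frac{41}{439}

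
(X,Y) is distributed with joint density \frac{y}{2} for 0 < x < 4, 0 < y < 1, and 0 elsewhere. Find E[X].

f_X(x) = ∫_0^1 \frac{y}{2} dy = \frac{1}{4}
E[X] = ∫_0^4 x × (\frac{1}{4}) dx = 2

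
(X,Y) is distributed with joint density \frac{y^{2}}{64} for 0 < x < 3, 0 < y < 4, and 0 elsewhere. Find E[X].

f_X(x) = ∫_0^4 \frac{y^{2}}{64} dy = \frac{1}{3}
E[X] = ∫_0^3 x × (\frac{1}{3}) dx = \frac{3}{2}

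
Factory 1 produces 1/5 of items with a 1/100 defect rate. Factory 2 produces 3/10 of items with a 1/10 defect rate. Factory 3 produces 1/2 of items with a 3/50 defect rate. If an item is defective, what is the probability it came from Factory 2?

Using Bayes' theorem:
P(F1) = 1/5, P(D|F1) = 1/100
P(F2) = 3/10, P(D|F2) = 1/10
P(F3) = 1/2, P(D|F3) = 3/50
P(D) = P(D|F1)P(F1) + P(D|F2)P(F2) + P(D|F3)P(F3)
     = \frac{31}{500}
P(F2|D) = P(D|F2)P(F2) / P(D)
= \frac{15}{31}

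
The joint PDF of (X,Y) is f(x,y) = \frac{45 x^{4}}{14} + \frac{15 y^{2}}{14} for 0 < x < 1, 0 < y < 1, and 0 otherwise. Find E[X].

E[X] = ∫_0^1 ∫_0^1 x × f(x,y) dy dx
= ∫_0^1 ∫_0^1 x × (\frac{45 x^{4}}{14} + \frac{15 y^{2}}{14}) dy dx
= \frac{5}{7}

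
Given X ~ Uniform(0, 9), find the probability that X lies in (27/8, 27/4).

P(27/8 < X < 27/4) = ∫_{27/8}^{27/4} f(x) dx
where f(x) = \frac{1}{9}
= \frac{3}{8}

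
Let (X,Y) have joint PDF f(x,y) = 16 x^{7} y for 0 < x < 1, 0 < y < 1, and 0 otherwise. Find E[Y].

E[Y] = ∫_0^1 ∫_0^1 y × f(x,y) dx dy
= \frac{2}{3}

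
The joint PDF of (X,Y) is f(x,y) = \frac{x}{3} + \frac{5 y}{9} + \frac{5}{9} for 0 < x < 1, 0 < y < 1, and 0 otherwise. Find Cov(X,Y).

E[XY] = ∫∫ xy × f(x,y) dx dy = \frac{31}{108}
E[X] = \frac{19}{36}
E[Y] = \frac{59}{108}
Cov(X,Y) = E[XY] - E[X]E[Y] = - \frac{5}{3888}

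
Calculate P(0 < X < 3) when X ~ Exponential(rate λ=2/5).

P(0 < X < 3) = ∫_{0}^{3} f(x) dx
where f(x) = \frac{2 e^{- \frac{2 x}{5}}}{5}
= 1 - e^{- \frac{6}{5}}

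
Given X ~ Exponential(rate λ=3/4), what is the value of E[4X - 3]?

For X ~ Exponential(rate λ=3/4):
E[X] = \frac{4}{3}
E[4X - 3] = 4 × E[X] - 3 = \frac{7}{3}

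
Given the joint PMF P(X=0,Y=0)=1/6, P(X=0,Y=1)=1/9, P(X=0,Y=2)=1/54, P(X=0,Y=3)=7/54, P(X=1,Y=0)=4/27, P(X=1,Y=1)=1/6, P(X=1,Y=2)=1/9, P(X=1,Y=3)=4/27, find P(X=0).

P(X=0) = P(X=0,Y=0) + P(X=0,Y=1) + P(X=0,Y=2) + P(X=0,Y=3)
= 1/6 + 1/9 + 1/54 + 7/54
= 23/54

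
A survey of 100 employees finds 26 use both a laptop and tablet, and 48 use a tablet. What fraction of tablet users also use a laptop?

P(A ∩ B) = 26/100 = 13/50
P(B) = 48/100 = 12/25
P(A|B) = P(A ∩ B) / P(B) = (13/50) / (12/25) = 13/24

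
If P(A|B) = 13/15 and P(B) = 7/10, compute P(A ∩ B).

By definition, P(A|B) = P(A ∩ B) / P(B)
So P(A ∩ B) = P(A|B) × P(B)
= 13/15 × 7/10
= 91/150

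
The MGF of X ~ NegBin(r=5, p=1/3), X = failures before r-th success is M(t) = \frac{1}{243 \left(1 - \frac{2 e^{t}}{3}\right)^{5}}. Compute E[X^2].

To find E[X^2], compute M^(2)(0):
M^(1)(t) = \frac{10 e^{t}}{729 \left(1 - \frac{2 e^{t}}{3}\right)^{6}}
M^(2)(t) = \frac{10 e^{t}}{729 \left(1 - \frac{2 e^{t}}{3}\right)^{6}} + \frac{40 e^{2 t}}{729 \left(1 - \frac{2 e^{t}}{3}\right)^{7}}
M^(2)(0) = 130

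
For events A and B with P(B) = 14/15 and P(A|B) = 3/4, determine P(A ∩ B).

By definition, P(A|B) = P(A ∩ B) / P(B)
So P(A ∩ B) = P(A|B) × P(B)
= 3/4 × 14/15
= 7/10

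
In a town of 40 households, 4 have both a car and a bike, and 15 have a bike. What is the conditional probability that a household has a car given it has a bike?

P(A ∩ B) = 4/40 = 1/10
P(B) = 15/40 = 3/8
P(A|B) = P(A ∩ B) / P(B) = (1/10) / (3/8) = 4/15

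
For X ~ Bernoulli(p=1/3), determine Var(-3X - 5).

For X ~ Bernoulli(p=1/3):
Var(X) = \frac{2}{9}
Var(-3X - 5) = (-3)² × Var(X) = 9 × \frac{2}{9} = 2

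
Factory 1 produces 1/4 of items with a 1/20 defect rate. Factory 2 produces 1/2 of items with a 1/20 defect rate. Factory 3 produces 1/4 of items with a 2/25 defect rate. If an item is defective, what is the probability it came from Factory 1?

Using Bayes' theorem:
P(F1) = 1/4, P(D|F1) = 1/20
P(F2) = 1/2, P(D|F2) = 1/20
P(F3) = 1/4, P(D|F3) = 2/25
P(D) = P(D|F1)P(F1) + P(D|F2)P(F2) + P(D|F3)P(F3)
     = \frac{23}{400}
P(F1|D) = P(D|F1)P(F1) / P(D)
= \frac{5}{23}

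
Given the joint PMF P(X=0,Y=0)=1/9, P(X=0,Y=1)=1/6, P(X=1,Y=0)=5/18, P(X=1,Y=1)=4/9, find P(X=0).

P(X=0) = P(X=0,Y=0) + P(X=0,Y=1)
= 1/9 + 1/6
= 5/18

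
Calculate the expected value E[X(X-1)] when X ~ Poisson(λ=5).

E[X(X-1)] = E[X² - X] = E[X²] - E[X]
E[X] = 5
E[X²] = Var(X) + (E[X])² = 5 + (5)² = 30
E[X(X-1)] = 30 - 5 = 25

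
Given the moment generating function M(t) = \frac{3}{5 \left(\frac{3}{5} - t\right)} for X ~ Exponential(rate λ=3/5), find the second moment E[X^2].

To find E[X^2], compute M^(2)(0):
M^(1)(t) = \frac{3}{5 \left(\frac{3}{5} - t\right)^{2}}
M^(2)(t) = \frac{6}{5 \left(\frac{3}{5} - t\right)^{3}}
M^(2)(0) = \frac{50}{9}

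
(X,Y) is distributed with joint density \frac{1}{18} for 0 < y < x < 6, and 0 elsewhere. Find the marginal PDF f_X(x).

f_X(x) = ∫_0^x \frac{1}{18} dy = \frac{x}{18}
for 0 < x < 6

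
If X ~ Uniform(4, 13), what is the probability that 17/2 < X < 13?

P(17/2 < X < 13) = ∫_{17/2}^{13} f(x) dx
where f(x) = \frac{1}{9}
= \frac{1}{2}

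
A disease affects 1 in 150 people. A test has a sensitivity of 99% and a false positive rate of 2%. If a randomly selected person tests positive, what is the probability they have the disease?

Let D = the rare event, + = positive/flagged.
P(D) = 1/150
P(+|D) = 99/100
P(+|D') = 2/100 = 1/50
P(+) = P(+|D)P(D) + P(+|D')P(D')
     = \frac{99}{100} × \frac{1}{150} + \frac{1}{50} × \frac{149}{150}
     = \frac{397}{15000}
P(D|+) = P(+|D)P(D)/P(+) = \frac{99}{397}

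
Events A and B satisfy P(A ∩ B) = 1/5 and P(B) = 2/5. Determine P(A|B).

P(A|B) = P(A ∩ B) / P(B)
= (1/5) / (2/5)
= 1/2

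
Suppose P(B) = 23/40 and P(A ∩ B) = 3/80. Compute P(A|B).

P(A|B) = P(A ∩ B) / P(B)
= (3/80) / (23/40)
= 3/46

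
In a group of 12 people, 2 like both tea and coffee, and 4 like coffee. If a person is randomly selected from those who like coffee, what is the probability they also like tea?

P(A ∩ B) = 2/12 = 1/6
P(B) = 4/12 = 1/3
P(A|B) = P(A ∩ B) / P(B) = (1/6) / (1/3) = 1/2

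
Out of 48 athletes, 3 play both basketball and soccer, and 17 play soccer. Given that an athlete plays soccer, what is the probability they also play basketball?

P(A ∩ B) = 3/48 = 1/16
P(B) = 17/48
P(A|B) = P(A ∩ B) / P(B) = (1/16) / (17/48) = 3/17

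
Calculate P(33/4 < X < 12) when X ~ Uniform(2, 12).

P(33/4 < X < 12) = ∫_{33/4}^{12} f(x) dx
where f(x) = \frac{1}{10}
= \frac{3}{8}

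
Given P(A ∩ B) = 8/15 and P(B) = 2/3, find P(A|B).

P(A|B) = P(A ∩ B) / P(B)
= (8/15) / (2/3)
= 4/5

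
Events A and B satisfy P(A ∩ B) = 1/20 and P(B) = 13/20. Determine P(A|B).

P(A|B) = P(A ∩ B) / P(B)
= (1/20) / (13/20)
= 1/13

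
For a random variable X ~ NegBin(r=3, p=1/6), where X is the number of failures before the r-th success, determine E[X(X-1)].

E[X(X-1)] = E[X² - X] = E[X²] - E[X]
E[X] = 15
E[X²] = Var(X) + (E[X])² = 90 + (15)² = 315
E[X(X-1)] = 315 - 15 = 300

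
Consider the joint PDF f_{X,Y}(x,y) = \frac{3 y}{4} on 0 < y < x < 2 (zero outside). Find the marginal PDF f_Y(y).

f_Y(y) = ∫_y^2 \frac{3 y}{4} dx = \frac{3 y \left(2 - y\right)}{4}
for 0 < y < 2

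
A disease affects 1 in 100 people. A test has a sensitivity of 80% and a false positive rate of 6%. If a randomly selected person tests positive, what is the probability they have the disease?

Let D = the rare event, + = positive/flagged.
P(D) = 1/100
P(+|D) = 80/100 = 4/5
P(+|D') = 6/100 = 3/50
P(+) = P(+|D)P(D) + P(+|D')P(D')
     = \frac{4}{5} × \frac{1}{100} + \frac{3}{50} × \frac{99}{100}
     = \frac{337}{5000}
P(D|+) = P(+|D)P(D)/P(+) = \frac{40}{337}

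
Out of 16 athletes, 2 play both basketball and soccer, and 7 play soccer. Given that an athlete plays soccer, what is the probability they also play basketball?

P(A ∩ B) = 2/16 = 1/8
P(B) = 7/16
P(A|B) = P(A ∩ B) / P(B) = (1/8) / (7/16) = 2/7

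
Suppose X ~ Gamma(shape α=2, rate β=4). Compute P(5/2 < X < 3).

P(5/2 < X < 3) = ∫_{5/2}^{3} f(x) dx
where f(x) = 16 x e^{- 4 x}
= \frac{-13 + 11 e^{2}}{e^{12}}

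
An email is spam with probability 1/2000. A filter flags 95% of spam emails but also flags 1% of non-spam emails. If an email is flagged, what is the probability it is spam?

Let D = the rare event, + = positive/flagged.
P(D) = 1/2000
P(+|D) = 95/100 = 19/20
P(+|D') = 1/100
P(+) = P(+|D)P(D) + P(+|D')P(D')
     = \frac{19}{20} × \frac{1}{2000} + \frac{1}{100} × \frac{1999}{2000}
     = \frac{1047}{100000}
P(D|+) = P(+|D)P(D)/P(+) = \frac{95}{2094}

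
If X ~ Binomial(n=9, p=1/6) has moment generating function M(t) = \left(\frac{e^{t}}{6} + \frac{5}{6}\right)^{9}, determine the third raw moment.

To find E[X^3], compute M^(3)(0):
M^(1)(t) = \frac{3 \left(\frac{e^{t}}{6} + \frac{5}{6}\right)^{8} e^{t}}{2}
M^(2)(t) = \frac{3 \left(\frac{e^{t}}{6} + \frac{5}{6}\right)^{8} e^{t}}{2} + 2 \left(\frac{e^{t}}{6} + \frac{5}{6}\right)^{7} e^{2 t}
M^(3)(t) = \frac{3 \left(\frac{e^{t}}{6} + \frac{5}{6}\right)^{8} e^{t}}{2} + 6 \left(\frac{e^{t}}{6} + \frac{5}{6}\right)^{7} e^{2 t} + \frac{7 \left(\frac{e^{t}}{6} + \frac{5}{6}\right)^{6} e^{3 t}}{3}
M^(3)(0) = \frac{59}{6}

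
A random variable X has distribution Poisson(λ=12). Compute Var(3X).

For X ~ Poisson(λ=12):
Var(X) = 12
Var(3X) = (3)² × Var(X) = 9 × 12 = 108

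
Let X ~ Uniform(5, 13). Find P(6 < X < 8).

P(6 < X < 8) = ∫_{6}^{8} f(x) dx
where f(x) = \frac{1}{8}
= \frac{1}{4}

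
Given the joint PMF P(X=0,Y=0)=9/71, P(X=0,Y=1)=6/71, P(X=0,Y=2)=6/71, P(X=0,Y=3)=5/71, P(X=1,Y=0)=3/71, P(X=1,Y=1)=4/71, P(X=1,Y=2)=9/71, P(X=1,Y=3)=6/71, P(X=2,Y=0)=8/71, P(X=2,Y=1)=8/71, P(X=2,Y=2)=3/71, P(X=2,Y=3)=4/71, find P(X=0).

P(X=0) = P(X=0,Y=0) + P(X=0,Y=1) + P(X=0,Y=2) + P(X=0,Y=3)
= 9/71 + 6/71 + 6/71 + 5/71
= 26/71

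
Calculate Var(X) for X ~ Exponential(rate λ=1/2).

For X ~ Exponential(rate λ=1/2):
Var(X) = 4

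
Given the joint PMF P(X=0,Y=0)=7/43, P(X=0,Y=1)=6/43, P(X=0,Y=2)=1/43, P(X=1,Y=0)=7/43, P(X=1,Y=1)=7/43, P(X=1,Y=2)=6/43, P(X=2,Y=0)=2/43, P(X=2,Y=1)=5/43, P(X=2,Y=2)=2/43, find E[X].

First find marginal of X:
P(X=0) = 14/43
P(X=1) = 20/43
P(X=2) = 9/43
E[X] = 0 × 14/43 + 1 × 20/43 + 2 × 9/43 = 38/43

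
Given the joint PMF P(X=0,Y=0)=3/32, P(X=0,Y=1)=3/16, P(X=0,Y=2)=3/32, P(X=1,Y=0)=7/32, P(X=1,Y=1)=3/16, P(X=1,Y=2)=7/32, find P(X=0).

P(X=0) = P(X=0,Y=0) + P(X=0,Y=1) + P(X=0,Y=2)
= 3/32 + 3/16 + 3/32
= 3/8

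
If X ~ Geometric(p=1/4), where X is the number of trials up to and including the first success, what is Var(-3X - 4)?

For X ~ Geometric(p=1/4), where X is the number of trials up to and including the first success:
Var(X) = 12
Var(-3X - 4) = (-3)² × Var(X) = 9 × 12 = 108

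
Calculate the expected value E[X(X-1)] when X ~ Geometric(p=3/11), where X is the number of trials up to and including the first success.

E[X(X-1)] = E[X² - X] = E[X²] - E[X]
E[X] = \frac{11}{3}
E[X²] = Var(X) + (E[X])² = \frac{88}{9} + (\frac{11}{3})² = \frac{209}{9}
E[X(X-1)] = \frac{209}{9} - \frac{11}{3} = \frac{176}{9}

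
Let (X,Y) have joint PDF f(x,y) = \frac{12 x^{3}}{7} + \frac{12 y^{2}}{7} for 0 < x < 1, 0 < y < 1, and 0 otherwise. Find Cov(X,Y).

E[XY] = ∫∫ xy × f(x,y) dx dy = \frac{27}{70}
E[X] = \frac{22}{35}
E[Y] = \frac{9}{14}
Cov(X,Y) = E[XY] - E[X]E[Y] = - \frac{9}{490}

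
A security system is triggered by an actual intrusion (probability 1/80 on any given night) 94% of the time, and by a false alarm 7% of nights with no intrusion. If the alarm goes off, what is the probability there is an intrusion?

Let D = the rare event, + = positive/flagged.
P(D) = 1/80
P(+|D) = 94/100 = 47/50
P(+|D') = 7/100
P(+) = P(+|D)P(D) + P(+|D')P(D')
     = \frac{47}{50} × \frac{1}{80} + \frac{7}{100} × \frac{79}{80}
     = \frac{647}{8000}
P(D|+) = P(+|D)P(D)/P(+) = \frac{94}{647}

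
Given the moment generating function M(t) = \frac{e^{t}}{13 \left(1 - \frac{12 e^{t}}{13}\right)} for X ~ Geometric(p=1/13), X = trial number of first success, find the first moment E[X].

To find E[X], compute M^(1)(0):
M^(1)(t) = \frac{e^{t}}{13 \left(1 - \frac{12 e^{t}}{13}\right)} + \frac{12 e^{2 t}}{169 \left(1 - \frac{12 e^{t}}{13}\right)^{2}}
M^(1)(0) = 13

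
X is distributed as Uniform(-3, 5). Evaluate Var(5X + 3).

For X ~ Uniform(-3, 5):
Var(X) = \frac{16}{3}
Var(5X + 3) = (5)² × Var(X) = 25 × \frac{16}{3} = \frac{400}{3}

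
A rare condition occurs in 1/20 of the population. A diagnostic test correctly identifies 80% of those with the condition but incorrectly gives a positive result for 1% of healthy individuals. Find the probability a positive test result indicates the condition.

Let D = the rare event, + = positive/flagged.
P(D) = 1/20
P(+|D) = 80/100 = 4/5
P(+|D') = 1/100
P(+) = P(+|D)P(D) + P(+|D')P(D')
     = \frac{4}{5} × \frac{1}{20} + \frac{1}{100} × \frac{19}{20}
     = \frac{99}{2000}
P(D|+) = P(+|D)P(D)/P(+) = \frac{80}{99}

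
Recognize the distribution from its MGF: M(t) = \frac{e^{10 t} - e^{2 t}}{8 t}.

The MGF M(t) = \frac{e^{10 t} - e^{2 t}}{8 t} is the standard form for the Uniform distribution.
Comparing with the known MGF formula identifies: Uniform(2, 10)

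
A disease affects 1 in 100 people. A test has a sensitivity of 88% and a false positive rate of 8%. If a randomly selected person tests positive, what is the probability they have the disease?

Let D = the rare event, + = positive/flagged.
P(D) = 1/100
P(+|D) = 88/100 = 22/25
P(+|D') = 8/100 = 2/25
P(+) = P(+|D)P(D) + P(+|D')P(D')
     = \frac{22}{25} × \frac{1}{100} + \frac{2}{25} × \frac{99}{100}
     = \frac{11}{125}
P(D|+) = P(+|D)P(D)/P(+) = \frac{1}{10}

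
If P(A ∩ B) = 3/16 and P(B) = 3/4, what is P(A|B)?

P(A|B) = P(A ∩ B) / P(B)
= (3/16) / (3/4)
= 1/4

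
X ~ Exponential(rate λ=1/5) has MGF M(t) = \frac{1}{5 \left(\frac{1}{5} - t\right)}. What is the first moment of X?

To find E[X], compute M^(1)(0):
M^(1)(t) = \frac{1}{5 \left(\frac{1}{5} - t\right)^{2}}
M^(1)(0) = 5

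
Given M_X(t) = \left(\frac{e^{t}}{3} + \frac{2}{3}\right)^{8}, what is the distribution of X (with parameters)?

The MGF M(t) = \left(\frac{e^{t}}{3} + \frac{2}{3}\right)^{8} is the standard form for the Binomial distribution.
Comparing with the known MGF formula identifies: Binomial(n=8, p=1/3)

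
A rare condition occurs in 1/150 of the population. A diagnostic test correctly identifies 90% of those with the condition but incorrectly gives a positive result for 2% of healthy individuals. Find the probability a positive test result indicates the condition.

Let D = the rare event, + = positive/flagged.
P(D) = 1/150
P(+|D) = 90/100 = 9/10
P(+|D') = 2/100 = 1/50
P(+) = P(+|D)P(D) + P(+|D')P(D')
     = \frac{9}{10} × \frac{1}{150} + \frac{1}{50} × \frac{149}{150}
     = \frac{97}{3750}
P(D|+) = P(+|D)P(D)/P(+) = \frac{45}{194}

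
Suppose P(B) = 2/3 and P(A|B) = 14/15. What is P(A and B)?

By definition, P(A|B) = P(A ∩ B) / P(B)
So P(A ∩ B) = P(A|B) × P(B)
= 14/15 × 2/3
= 28/45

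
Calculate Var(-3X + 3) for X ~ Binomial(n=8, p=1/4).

For X ~ Binomial(n=8, p=1/4):
Var(X) = \frac{3}{2}
Var(-3X + 3) = (-3)² × Var(X) = 9 × \frac{3}{2} = \frac{27}{2}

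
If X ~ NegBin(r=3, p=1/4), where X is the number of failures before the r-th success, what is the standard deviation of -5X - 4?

For X ~ NegBin(r=3, p=1/4), where X is the number of failures before the r-th success:
Var(X) = 36
SD(X) = √(Var(X)) = √(36) = 6
SD(-5X - 4) = |-5| × SD(X) = 5 × 6 = 30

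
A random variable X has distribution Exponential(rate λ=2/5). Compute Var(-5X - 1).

For X ~ Exponential(rate λ=2/5):
Var(X) = \frac{25}{4}
Var(-5X - 1) = (-5)² × Var(X) = 25 × \frac{25}{4} = \frac{625}{4}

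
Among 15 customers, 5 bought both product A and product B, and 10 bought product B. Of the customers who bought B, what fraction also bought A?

P(A ∩ B) = 5/15 = 1/3
P(B) = 10/15 = 2/3
P(A|B) = P(A ∩ B) / P(B) = (1/3) / (2/3) = 1/2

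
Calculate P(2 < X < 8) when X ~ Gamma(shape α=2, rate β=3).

P(2 < X < 8) = ∫_{2}^{8} f(x) dx
where f(x) = 9 x e^{- 3 x}
= \frac{-25 + 7 e^{18}}{e^{24}}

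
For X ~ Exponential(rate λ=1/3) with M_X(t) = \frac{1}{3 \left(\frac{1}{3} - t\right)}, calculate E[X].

To find E[X], compute M^(1)(0):
M^(1)(t) = \frac{1}{3 \left(\frac{1}{3} - t\right)^{2}}
M^(1)(0) = 3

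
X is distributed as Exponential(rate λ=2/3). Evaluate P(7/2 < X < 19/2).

P(7/2 < X < 19/2) = ∫_{7/2}^{19/2} f(x) dx
where f(x) = \frac{2 e^{- \frac{2 x}{3}}}{3}
= - \frac{1 - e^{4}}{e^{\frac{19}{3}}}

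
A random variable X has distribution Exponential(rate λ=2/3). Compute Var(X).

For X ~ Exponential(rate λ=2/3):
Var(X) = \frac{9}{4}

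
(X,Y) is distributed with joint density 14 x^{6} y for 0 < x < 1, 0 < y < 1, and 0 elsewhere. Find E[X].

E[X] = ∫_0^1 ∫_0^1 x × f(x,y) dy dx
= ∫_0^1 ∫_0^1 x × (14 x^{6} y) dy dx
= \frac{7}{8}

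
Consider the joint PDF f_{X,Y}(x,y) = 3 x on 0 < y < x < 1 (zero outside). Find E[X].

f_X(x) = ∫_0^x 3 x dy = 3 x^{2}
E[X] = ∫_0^1 x × (3 x^{2}) dx = \frac{3}{4}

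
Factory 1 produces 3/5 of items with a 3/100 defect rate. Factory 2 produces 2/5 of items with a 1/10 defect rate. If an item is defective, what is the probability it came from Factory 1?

Using Bayes' theorem:
P(F1) = 3/5, P(D|F1) = 3/100
P(F2) = 2/5, P(D|F2) = 1/10
P(D) = P(D|F1)P(F1) + P(D|F2)P(F2)
     = \frac{29}{500}
P(F1|D) = P(D|F1)P(F1) / P(D)
= \frac{9}{29}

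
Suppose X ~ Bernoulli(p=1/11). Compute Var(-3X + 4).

For X ~ Bernoulli(p=1/11):
Var(X) = \frac{10}{121}
Var(-3X + 4) = (-3)² × Var(X) = 9 × \frac{10}{121} = \frac{90}{121}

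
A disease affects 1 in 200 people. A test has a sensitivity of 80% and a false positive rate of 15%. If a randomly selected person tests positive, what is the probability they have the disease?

Let D = the rare event, + = positive/flagged.
P(D) = 1/200
P(+|D) = 80/100 = 4/5
P(+|D') = 15/100 = 3/20
P(+) = P(+|D)P(D) + P(+|D')P(D')
     = \frac{4}{5} × \frac{1}{200} + \frac{3}{20} × \frac{199}{200}
     = \frac{613}{4000}
P(D|+) = P(+|D)P(D)/P(+) = \frac{16}{613}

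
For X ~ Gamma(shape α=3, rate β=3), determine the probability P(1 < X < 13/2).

P(1 < X < 13/2) = ∫_{1}^{13/2} f(x) dx
where f(x) = \frac{27 x^{2} e^{- 3 x}}{2}
= - \frac{1685}{8 e^{\frac{39}{2}}} + \frac{17}{2 e^{3}}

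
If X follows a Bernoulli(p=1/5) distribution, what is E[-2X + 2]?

For X ~ Bernoulli(p=1/5):
E[X] = \frac{1}{5}
E[-2X + 2] = -2 × E[X] + 2 = \frac{8}{5}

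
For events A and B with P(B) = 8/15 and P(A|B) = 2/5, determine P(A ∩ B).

By definition, P(A|B) = P(A ∩ B) / P(B)
So P(A ∩ B) = P(A|B) × P(B)
= 2/5 × 8/15
= 16/75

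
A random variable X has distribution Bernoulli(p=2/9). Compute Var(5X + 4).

For X ~ Bernoulli(p=2/9):
Var(X) = \frac{14}{81}
Var(5X + 4) = (5)² × Var(X) = 25 × \frac{14}{81} = \frac{350}{81}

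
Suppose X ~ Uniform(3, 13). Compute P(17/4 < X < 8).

P(17/4 < X < 8) = ∫_{17/4}^{8} f(x) dx
where f(x) = \frac{1}{10}
= \frac{3}{8}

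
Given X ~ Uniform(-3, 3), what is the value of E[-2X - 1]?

For X ~ Uniform(-3, 3):
E[X] = 0
E[-2X - 1] = -2 × E[X] - 1 = -1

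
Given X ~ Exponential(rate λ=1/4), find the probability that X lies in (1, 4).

P(1 < X < 4) = ∫_{1}^{4} f(x) dx
where f(x) = \frac{e^{- \frac{x}{4}}}{4}
= - \frac{1}{e} + e^{- \frac{1}{4}}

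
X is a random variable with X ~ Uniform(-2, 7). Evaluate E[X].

For X ~ Uniform(-2, 7), the expected value is:
E[X] = \frac{5}{2}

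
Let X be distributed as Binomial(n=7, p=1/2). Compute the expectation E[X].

For X ~ Binomial(n=7, p=1/2), the expected value is:
E[X] = \frac{7}{2}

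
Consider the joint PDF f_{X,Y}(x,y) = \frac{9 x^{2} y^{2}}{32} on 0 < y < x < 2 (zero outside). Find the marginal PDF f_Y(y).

f_Y(y) = ∫_y^2 \frac{9 x^{2} y^{2}}{32} dx = \frac{3 y^{2} \left(8 - y^{3}\right)}{32}
for 0 < y < 2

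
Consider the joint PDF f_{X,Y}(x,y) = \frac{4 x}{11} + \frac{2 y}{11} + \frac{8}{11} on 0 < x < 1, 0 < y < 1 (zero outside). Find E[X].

E[X] = ∫_0^1 ∫_0^1 x × f(x,y) dy dx
= ∫_0^1 ∫_0^1 x × (\frac{4 x}{11} + \frac{2 y}{11} + \frac{8}{11}) dy dx
= \frac{35}{66}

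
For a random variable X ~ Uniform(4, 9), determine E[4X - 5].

For X ~ Uniform(4, 9):
E[X] = \frac{13}{2}
E[4X - 5] = 4 × E[X] - 5 = 21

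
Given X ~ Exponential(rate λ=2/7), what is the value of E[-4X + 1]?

For X ~ Exponential(rate λ=2/7):
E[X] = \frac{7}{2}
E[-4X + 1] = -4 × E[X] + 1 = -13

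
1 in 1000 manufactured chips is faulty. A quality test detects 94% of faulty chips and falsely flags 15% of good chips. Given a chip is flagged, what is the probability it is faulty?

Let D = the rare event, + = positive/flagged.
P(D) = 1/1000
P(+|D) = 94/100 = 47/50
P(+|D') = 15/100 = 3/20
P(+) = P(+|D)P(D) + P(+|D')P(D')
     = \frac{47}{50} × \frac{1}{1000} + \frac{3}{20} × \frac{999}{1000}
     = \frac{15079}{100000}
P(D|+) = P(+|D)P(D)/P(+) = \frac{94}{15079}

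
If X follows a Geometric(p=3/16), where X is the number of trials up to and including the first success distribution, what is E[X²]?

Using the identity E[X²] = Var(X) + (E[X])²:
E[X] = \frac{16}{3}
Var(X) = \frac{208}{9}
E[X²] = \frac{208}{9} + (\frac{16}{3})²
= \frac{464}{9}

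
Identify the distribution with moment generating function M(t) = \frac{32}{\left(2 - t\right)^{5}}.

The MGF M(t) = \frac{32}{\left(2 - t\right)^{5}} is the standard form for the Gamma distribution.
Comparing with the known MGF formula identifies: Gamma(shape α=5, rate β=2)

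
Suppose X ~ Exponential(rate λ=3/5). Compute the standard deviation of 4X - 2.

For X ~ Exponential(rate λ=3/5):
Var(X) = \frac{25}{9}
SD(X) = √(Var(X)) = √(\frac{25}{9}) = \frac{5}{3}
SD(4X - 2) = |4| × SD(X) = 4 × \frac{5}{3} = \frac{20}{3}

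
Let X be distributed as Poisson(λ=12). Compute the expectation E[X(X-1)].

E[X(X-1)] = E[X² - X] = E[X²] - E[X]
E[X] = 12
E[X²] = Var(X) + (E[X])² = 12 + (12)² = 156
E[X(X-1)] = 156 - 12 = 144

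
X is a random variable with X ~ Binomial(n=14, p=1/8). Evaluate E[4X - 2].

For X ~ Binomial(n=14, p=1/8):
E[X] = \frac{7}{4}
E[4X - 2] = 4 × E[X] - 2 = 5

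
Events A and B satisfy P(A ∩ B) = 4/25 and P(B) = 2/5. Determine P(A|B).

P(A|B) = P(A ∩ B) / P(B)
= (4/25) / (2/5)
= 2/5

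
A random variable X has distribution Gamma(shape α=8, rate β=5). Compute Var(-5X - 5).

For X ~ Gamma(shape α=8, rate β=5):
Var(X) = \frac{8}{25}
Var(-5X - 5) = (-5)² × Var(X) = 25 × \frac{8}{25} = 8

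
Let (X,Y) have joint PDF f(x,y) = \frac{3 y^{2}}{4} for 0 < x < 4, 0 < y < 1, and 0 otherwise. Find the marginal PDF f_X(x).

f_X(x) = ∫_0^1 f(x,y) dy
= ∫_0^1 \frac{3 y^{2}}{4} dy
= \frac{1}{4} for 0 < x < 4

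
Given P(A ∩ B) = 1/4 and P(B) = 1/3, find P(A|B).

P(A|B) = P(A ∩ B) / P(B)
= (1/4) / (1/3)
= 3/4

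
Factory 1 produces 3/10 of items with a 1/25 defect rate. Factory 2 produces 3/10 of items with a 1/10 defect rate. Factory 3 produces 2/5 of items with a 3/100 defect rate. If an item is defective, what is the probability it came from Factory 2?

Using Bayes' theorem:
P(F1) = 3/10, P(D|F1) = 1/25
P(F2) = 3/10, P(D|F2) = 1/10
P(F3) = 2/5, P(D|F3) = 3/100
P(D) = P(D|F1)P(F1) + P(D|F2)P(F2) + P(D|F3)P(F3)
     = \frac{27}{500}
P(F2|D) = P(D|F2)P(F2) / P(D)
= \frac{5}{9}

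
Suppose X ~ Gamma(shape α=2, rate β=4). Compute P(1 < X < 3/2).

P(1 < X < 3/2) = ∫_{1}^{3/2} f(x) dx
where f(x) = 16 x e^{- 4 x}
= \frac{-7 + 5 e^{2}}{e^{6}}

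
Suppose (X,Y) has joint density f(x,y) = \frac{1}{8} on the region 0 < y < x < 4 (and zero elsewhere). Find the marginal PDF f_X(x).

f_X(x) = ∫_0^x \frac{1}{8} dy = \frac{x}{8}
for 0 < x < 4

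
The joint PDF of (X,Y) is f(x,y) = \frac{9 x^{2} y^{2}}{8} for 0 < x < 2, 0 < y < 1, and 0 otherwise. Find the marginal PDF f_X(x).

f_X(x) = ∫_0^1 f(x,y) dy
= ∫_0^1 \frac{9 x^{2} y^{2}}{8} dy
= \frac{3 x^{2}}{8} for 0 < x < 2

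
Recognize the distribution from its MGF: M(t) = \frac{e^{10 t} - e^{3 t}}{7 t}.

The MGF M(t) = \frac{e^{10 t} - e^{3 t}}{7 t} is the standard form for the Uniform distribution.
Comparing with the known MGF formula identifies: Uniform(3, 10)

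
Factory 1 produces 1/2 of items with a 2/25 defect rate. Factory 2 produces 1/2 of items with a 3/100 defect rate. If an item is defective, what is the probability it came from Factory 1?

Using Bayes' theorem:
P(F1) = 1/2, P(D|F1) = 2/25
P(F2) = 1/2, P(D|F2) = 3/100
P(D) = P(D|F1)P(F1) + P(D|F2)P(F2)
     = \frac{11}{200}
P(F1|D) = P(D|F1)P(F1) / P(D)
= \frac{8}{11}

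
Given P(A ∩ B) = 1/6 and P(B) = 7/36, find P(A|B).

P(A|B) = P(A ∩ B) / P(B)
= (1/6) / (7/36)
= 6/7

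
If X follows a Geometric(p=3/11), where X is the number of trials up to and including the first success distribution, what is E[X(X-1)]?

E[X(X-1)] = E[X² - X] = E[X²] - E[X]
E[X] = \frac{11}{3}
E[X²] = Var(X) + (E[X])² = \frac{88}{9} + (\frac{11}{3})² = \frac{209}{9}
E[X(X-1)] = \frac{209}{9} - \frac{11}{3} = \frac{176}{9}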